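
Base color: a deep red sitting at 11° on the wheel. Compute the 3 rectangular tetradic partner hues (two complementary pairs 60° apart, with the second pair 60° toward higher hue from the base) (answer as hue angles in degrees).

71°, 191°, 251°

A rectangular tetradic uses two complementary pairs 60° apart: offsets 0°, 60°, 180°, 240°.
11 + 60 = 71°
11 + 180 = 191°
11 + 240 = 251°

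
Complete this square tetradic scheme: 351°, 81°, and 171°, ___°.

A square tetradic scheme places four hues every 90°.
The full set through 81° is {81°, 171°, 261°, 351°}.
Given {81°, 171°, 351°}, the missing hue is 261°.

261°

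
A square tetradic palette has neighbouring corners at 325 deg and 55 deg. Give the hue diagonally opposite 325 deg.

145°

A square tetradic scheme places four hues 90° apart; opposite corners are 180° apart.
325 + 180 = 505 → 505 − 360 = 145°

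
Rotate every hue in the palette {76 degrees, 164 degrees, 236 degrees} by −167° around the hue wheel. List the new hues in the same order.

269°, 357°, 69°

76 − 167 = -91 → -91 + 360 = 269°
164 − 167 = -3 → -3 + 360 = 357°
236 − 167 = 69°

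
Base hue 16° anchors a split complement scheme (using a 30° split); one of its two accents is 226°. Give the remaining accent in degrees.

Split-complementary hues sit 30° either side of the complement.
Complement of the base 16°: 16 + 180 = 196°
The given accent 226° is 30° one side of 196°; the other accent sits 30° the other side: 196 − 30 = 166°

166°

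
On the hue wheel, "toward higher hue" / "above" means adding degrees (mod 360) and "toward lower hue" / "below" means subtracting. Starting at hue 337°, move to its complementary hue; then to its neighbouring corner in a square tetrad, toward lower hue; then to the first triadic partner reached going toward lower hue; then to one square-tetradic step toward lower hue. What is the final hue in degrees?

complement +180°: 337 + 180 = 517 → 517 − 360 = 157°
square ↓ −90°: 157 − 90 = 67°
triadic ↓ −120°: 67 − 120 = -53 → -53 + 360 = 307°
square ↓ −90°: 307 − 90 = 217°

217°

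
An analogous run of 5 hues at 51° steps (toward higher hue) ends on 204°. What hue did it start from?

4 steps of 51° (toward higher hue) give a net shift of +204°.
Start = end − shift: 204 − 204 = 0°

0°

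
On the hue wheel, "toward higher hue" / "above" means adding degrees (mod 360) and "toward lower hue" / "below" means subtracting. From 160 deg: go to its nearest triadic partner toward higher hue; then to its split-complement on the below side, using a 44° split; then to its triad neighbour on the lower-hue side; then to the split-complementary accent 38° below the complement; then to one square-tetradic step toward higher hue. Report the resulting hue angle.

triadic ↑ +120°: 160 + 120 = 280°
split-comp 44° ↓ +136°: 280 + 136 = 416 → 416 − 360 = 56°
triadic ↓ −120°: 56 − 120 = -64 → -64 + 360 = 296°
split-comp 38° ↓ +142°: 296 + 142 = 438 → 438 − 360 = 78°
square ↑ +90°: 78 + 90 = 168°

168°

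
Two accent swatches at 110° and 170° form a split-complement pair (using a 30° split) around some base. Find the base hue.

320°

The accents sit 30° either side of the complement, so the complement is their short-arc midpoint on the wheel.
Short-arc midpoint of 110° and 170°: 140°.
Base is 180° from the complement: 140 − 180 = -40 → -40 + 360 = 320°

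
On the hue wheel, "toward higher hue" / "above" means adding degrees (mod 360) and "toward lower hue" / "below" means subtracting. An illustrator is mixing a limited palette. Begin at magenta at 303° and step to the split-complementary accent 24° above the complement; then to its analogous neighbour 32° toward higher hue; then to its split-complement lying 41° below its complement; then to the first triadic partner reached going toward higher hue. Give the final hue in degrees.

303 + 204 = 507 → 507 − 360 = 147°   (split-comp 24° ↑)
147 + 32 = 179°   (analog 32° ↑)
179 + 139 = 318°   (split-comp 41° ↓)
318 + 120 = 438 → 438 − 360 = 78°   (triadic ↑)

78°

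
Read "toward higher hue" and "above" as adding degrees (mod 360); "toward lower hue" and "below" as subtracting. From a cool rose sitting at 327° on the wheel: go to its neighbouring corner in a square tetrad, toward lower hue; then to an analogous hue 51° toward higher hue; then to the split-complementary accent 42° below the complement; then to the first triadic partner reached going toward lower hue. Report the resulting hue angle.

306°

327 − 90 = 237°   (square ↓)
237 + 51 = 288°   (analog 51° ↑)
288 + 138 = 426 → 426 − 360 = 66°   (split-comp 42° ↓)
66 − 120 = -54 → -54 + 360 = 306°   (triadic ↓)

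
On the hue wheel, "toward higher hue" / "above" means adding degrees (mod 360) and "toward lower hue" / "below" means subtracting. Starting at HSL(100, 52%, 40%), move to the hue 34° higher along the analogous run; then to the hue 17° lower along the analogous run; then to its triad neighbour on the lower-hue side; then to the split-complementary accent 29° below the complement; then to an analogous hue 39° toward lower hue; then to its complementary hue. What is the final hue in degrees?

289°

100 + 34 = 134°   (analog 34° ↑)
134 − 17 = 117°   (analog 17° ↓)
117 − 120 = -3 → -3 + 360 = 357°   (triadic ↓)
357 + 151 = 508 → 508 − 360 = 148°   (split-comp 29° ↓)
148 − 39 = 109°   (analog 39° ↓)
109 + 180 = 289°   (complement)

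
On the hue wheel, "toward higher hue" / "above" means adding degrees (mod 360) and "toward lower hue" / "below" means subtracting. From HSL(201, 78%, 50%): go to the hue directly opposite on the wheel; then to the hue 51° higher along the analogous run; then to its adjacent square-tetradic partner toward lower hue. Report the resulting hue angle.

complement +180°: 201 + 180 = 381 → 381 − 360 = 21°
analog 51° ↑ +51°: 21 + 51 = 72°
square ↓ −90°: 72 − 90 = -18 → -18 + 360 = 342°

342°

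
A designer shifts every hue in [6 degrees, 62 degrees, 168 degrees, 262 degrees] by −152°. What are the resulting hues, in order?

6 − 152 = -146 → -146 + 360 = 214°
62 − 152 = -90 → -90 + 360 = 270°
168 − 152 = 16°
262 − 152 = 110°

214°, 270°, 16°, 110°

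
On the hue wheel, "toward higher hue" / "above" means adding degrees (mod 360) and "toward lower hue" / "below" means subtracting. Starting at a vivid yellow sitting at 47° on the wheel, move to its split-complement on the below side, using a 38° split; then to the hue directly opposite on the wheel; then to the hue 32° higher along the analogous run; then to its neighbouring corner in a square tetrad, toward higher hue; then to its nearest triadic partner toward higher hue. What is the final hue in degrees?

251°

+142° (split-comp 38° ↓): 47 + 142 = 189°
+180° (complement): 189 + 180 = 369 → 369 − 360 = 9°
+32° (analog 32° ↑): 9 + 32 = 41°
+90° (square ↑): 41 + 90 = 131°
+120° (triadic ↑): 131 + 120 = 251°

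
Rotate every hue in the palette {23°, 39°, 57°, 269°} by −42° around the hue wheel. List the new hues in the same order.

23 − 42 = -19 → -19 + 360 = 341°
39 − 42 = -3 → -3 + 360 = 357°
57 − 42 = 15°
269 − 42 = 227°

341°, 357°, 15°, 227°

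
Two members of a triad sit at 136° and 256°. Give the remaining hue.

A triad spaces three hues 120° apart.
The full set is {16°, 136°, 256°}.

16°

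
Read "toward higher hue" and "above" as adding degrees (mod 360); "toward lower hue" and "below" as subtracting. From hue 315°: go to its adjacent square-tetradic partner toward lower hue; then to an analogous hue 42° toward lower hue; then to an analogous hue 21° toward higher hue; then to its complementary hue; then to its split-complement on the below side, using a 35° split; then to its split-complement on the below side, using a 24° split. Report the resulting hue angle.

325°

315 − 90 = 225°   (square ↓)
225 − 42 = 183°   (analog 42° ↓)
183 + 21 = 204°   (analog 21° ↑)
204 + 180 = 384 → 384 − 360 = 24°   (complement)
24 + 145 = 169°   (split-comp 35° ↓)
169 + 156 = 325°   (split-comp 24° ↓)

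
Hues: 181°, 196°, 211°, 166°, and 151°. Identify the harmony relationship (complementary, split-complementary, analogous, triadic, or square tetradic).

Sort the hues: 151°, 166°, 181°, 196°, 211°.
Successive gaps around the wheel: 15°, 15°, 15°, 15°, 300°.
A run of hues at equal small steps (15°) with one large closing gap is an analogous group.

analogous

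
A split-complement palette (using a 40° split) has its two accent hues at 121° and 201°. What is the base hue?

341°

The accents sit 40° either side of the complement, so the complement is their short-arc midpoint on the wheel.
Short-arc midpoint of 121° and 201°: 161°.
Base is 180° from the complement: 161 − 180 = -19 → -19 + 360 = 341°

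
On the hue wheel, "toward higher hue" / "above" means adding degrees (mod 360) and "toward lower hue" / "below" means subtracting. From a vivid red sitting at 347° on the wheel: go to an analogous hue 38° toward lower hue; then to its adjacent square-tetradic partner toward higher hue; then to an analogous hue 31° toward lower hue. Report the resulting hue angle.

analog 38° ↓ −38°: 347 − 38 = 309°
square ↑ +90°: 309 + 90 = 399 → 399 − 360 = 39°
analog 31° ↓ −31°: 39 − 31 = 8°

8°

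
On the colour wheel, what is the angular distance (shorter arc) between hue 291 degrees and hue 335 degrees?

|291 − 335| = 44.
44 ≤ 180, so the shorter arc is 44°.

44°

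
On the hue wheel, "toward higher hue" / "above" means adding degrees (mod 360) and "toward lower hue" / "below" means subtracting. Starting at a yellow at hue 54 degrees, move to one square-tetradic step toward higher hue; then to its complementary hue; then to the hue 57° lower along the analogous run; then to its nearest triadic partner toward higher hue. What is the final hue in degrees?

54 + 90 = 144°   (square ↑)
144 + 180 = 324°   (complement)
324 − 57 = 267°   (analog 57° ↓)
267 + 120 = 387 → 387 − 360 = 27°   (triadic ↑)

27°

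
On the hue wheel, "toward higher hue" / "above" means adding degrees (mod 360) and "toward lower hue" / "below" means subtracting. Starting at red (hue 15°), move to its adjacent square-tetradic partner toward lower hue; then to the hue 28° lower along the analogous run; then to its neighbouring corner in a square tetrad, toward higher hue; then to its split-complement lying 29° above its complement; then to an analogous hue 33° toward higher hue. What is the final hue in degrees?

square ↓ −90°: 15 − 90 = -75 → -75 + 360 = 285°
analog 28° ↓ −28°: 285 − 28 = 257°
square ↑ +90°: 257 + 90 = 347°
split-comp 29° ↑ +209°: 347 + 209 = 556 → 556 − 360 = 196°
analog 33° ↑ +33°: 196 + 33 = 229°

229°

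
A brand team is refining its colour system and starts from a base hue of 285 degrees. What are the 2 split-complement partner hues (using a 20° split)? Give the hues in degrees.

85° and 125°

Split-complementary hues sit 20° either side of the complement.
Complement of 285 degrees: 285 + 180 = 465 → 465 − 360 = 105°
105 − 20 = 85°
105 + 20 = 125°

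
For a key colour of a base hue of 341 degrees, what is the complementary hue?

161°

341 + 180 = 521 → 521 − 360 = 161°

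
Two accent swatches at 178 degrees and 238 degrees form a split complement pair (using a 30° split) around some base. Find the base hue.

The accents sit 30° either side of the complement, so the complement is their short-arc midpoint on the wheel.
Short-arc midpoint of 178° and 238°: 208°.
Base is 180° from the complement: 208 − 180 = 28°

28°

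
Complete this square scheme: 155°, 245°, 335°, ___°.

A square tetradic scheme places four hues every 90°.
The full set through 155° is {65°, 155°, 245°, 335°}.
Given {155°, 245°, 335°}, the missing hue is 65°.

65°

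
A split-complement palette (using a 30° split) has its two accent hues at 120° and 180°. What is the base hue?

330°

The accents sit 30° either side of the complement, so the complement is their short-arc midpoint on the wheel.
Short-arc midpoint of 120° and 180°: 150°.
Base is 180° from the complement: 150 − 180 = -30 → -30 + 360 = 330°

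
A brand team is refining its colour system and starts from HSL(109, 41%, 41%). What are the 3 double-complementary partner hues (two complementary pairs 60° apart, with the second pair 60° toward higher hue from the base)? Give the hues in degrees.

169°, 289°, 349°

A rectangular tetradic uses two complementary pairs 60° apart: offsets 0°, 60°, 180°, 240°.
109 + 60 = 169°
109 + 180 = 289°
109 + 240 = 349°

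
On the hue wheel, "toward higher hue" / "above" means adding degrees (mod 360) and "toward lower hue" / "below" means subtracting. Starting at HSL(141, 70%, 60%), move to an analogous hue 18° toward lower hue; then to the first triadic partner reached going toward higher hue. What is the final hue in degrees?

analog 18° ↓ −18°: 141 − 18 = 123°
triadic ↑ +120°: 123 + 120 = 243°

243°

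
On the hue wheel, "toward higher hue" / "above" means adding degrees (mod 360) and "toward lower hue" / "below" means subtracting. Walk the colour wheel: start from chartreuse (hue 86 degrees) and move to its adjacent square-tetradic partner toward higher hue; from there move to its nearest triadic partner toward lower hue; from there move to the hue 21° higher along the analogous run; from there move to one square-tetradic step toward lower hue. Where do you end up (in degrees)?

square ↑ +90°: 86 + 90 = 176°
triadic ↓ −120°: 176 − 120 = 56°
analog 21° ↑ +21°: 56 + 21 = 77°
square ↓ −90°: 77 − 90 = -13 → -13 + 360 = 347°

347°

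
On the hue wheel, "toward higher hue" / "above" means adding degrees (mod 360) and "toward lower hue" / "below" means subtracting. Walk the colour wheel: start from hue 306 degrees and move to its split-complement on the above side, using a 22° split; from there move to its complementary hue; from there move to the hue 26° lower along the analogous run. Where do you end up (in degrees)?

302°

split-comp 22° ↑ +202°: 306 + 202 = 508 → 508 − 360 = 148°
complement +180°: 148 + 180 = 328°
analog 26° ↓ −26°: 328 − 26 = 302°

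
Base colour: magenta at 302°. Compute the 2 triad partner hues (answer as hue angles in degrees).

62° and 182°

A triad places three hues 120° apart.
302 + 120 = 422 → 422 − 360 = 62°
302 + 240 = 542 → 542 − 360 = 182°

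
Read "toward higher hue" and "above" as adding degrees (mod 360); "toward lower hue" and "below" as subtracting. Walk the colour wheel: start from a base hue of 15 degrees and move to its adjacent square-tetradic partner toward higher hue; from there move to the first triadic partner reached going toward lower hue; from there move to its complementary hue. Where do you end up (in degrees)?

165°

15 + 90 = 105°   (square ↑)
105 − 120 = -15 → -15 + 360 = 345°   (triadic ↓)
345 + 180 = 525 → 525 − 360 = 165°   (complement)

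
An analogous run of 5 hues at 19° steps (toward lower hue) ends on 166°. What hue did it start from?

242°

4 steps of 19° (toward lower hue) give a net shift of −76°.
Start = end − shift: 166 + 76 = 242°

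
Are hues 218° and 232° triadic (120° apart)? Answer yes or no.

no

Angular distance: |218 − 232| = 14 = 14°.
Triadic (120° apart) requires 120°.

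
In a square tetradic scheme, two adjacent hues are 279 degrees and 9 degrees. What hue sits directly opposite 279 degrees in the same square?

A square tetradic scheme places four hues 90° apart; opposite corners are 180° apart.
279 + 180 = 459 → 459 − 360 = 99°

99°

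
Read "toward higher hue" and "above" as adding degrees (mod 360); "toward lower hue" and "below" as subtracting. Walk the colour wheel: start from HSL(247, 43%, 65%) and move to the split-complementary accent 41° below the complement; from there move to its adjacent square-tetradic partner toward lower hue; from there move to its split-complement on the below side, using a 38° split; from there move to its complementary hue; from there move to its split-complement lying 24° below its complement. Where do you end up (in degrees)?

54°

+139° (split-comp 41° ↓): 247 + 139 = 386 → 386 − 360 = 26°
−90° (square ↓): 26 − 90 = -64 → -64 + 360 = 296°
+142° (split-comp 38° ↓): 296 + 142 = 438 → 438 − 360 = 78°
+180° (complement): 78 + 180 = 258°
+156° (split-comp 24° ↓): 258 + 156 = 414 → 414 − 360 = 54°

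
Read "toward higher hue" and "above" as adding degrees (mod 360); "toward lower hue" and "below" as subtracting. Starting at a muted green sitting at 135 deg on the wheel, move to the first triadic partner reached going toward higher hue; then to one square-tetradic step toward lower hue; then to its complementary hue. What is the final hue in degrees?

135 + 120 = 255°   (triadic ↑)
255 − 90 = 165°   (square ↓)
165 + 180 = 345°   (complement)

345°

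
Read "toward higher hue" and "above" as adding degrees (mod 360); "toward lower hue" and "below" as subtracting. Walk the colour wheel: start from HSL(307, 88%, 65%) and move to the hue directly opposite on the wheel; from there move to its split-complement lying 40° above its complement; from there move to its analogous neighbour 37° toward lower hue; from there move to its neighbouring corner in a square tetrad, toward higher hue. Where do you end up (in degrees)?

307 + 180 = 487 → 487 − 360 = 127°   (complement)
127 + 220 = 347°   (split-comp 40° ↑)
347 − 37 = 310°   (analog 37° ↓)
310 + 90 = 400 → 400 − 360 = 40°   (square ↑)

40°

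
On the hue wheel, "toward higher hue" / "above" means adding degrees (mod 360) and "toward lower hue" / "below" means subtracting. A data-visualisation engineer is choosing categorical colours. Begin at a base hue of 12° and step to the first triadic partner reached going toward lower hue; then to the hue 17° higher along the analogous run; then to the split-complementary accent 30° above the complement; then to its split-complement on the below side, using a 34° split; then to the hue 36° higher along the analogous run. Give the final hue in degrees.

12 − 120 = -108 → -108 + 360 = 252°   (triadic ↓)
252 + 17 = 269°   (analog 17° ↑)
269 + 210 = 479 → 479 − 360 = 119°   (split-comp 30° ↑)
119 + 146 = 265°   (split-comp 34° ↓)
265 + 36 = 301°   (analog 36° ↑)

301°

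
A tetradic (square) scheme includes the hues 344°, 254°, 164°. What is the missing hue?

A square tetradic scheme places four hues every 90°.
The full set through 164° is {74°, 164°, 254°, 344°}.
Given {164°, 254°, 344°}, the missing hue is 74°.

74°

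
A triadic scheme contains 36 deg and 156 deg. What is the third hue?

A triad spaces three hues 120° apart.
The full set is {36°, 156°, 276°}.

276°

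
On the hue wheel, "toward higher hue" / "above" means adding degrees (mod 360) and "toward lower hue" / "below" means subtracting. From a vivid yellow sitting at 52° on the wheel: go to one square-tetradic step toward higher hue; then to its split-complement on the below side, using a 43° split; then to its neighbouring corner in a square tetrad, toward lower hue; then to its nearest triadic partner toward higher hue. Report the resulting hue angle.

309°

52 + 90 = 142°   (square ↑)
142 + 137 = 279°   (split-comp 43° ↓)
279 − 90 = 189°   (square ↓)
189 + 120 = 309°   (triadic ↑)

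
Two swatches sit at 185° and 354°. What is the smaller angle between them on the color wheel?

169°

|185 − 354| = 169.
169 ≤ 180, so the shorter arc is 169°.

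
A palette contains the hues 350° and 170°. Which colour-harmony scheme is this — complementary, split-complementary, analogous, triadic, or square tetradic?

complementary

Sort the hues: 170°, 350°.
Successive gaps around the wheel: 180°, 180°.
Two hues 180° apart are complementary.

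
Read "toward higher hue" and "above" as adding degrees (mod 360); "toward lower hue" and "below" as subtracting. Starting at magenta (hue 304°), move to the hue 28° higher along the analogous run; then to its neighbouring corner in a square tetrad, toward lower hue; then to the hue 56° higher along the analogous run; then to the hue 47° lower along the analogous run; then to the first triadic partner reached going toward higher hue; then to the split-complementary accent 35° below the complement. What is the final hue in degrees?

156°

+28° (analog 28° ↑): 304 + 28 = 332°
−90° (square ↓): 332 − 90 = 242°
+56° (analog 56° ↑): 242 + 56 = 298°
−47° (analog 47° ↓): 298 − 47 = 251°
+120° (triadic ↑): 251 + 120 = 371 → 371 − 360 = 11°
+145° (split-comp 35° ↓): 11 + 145 = 156°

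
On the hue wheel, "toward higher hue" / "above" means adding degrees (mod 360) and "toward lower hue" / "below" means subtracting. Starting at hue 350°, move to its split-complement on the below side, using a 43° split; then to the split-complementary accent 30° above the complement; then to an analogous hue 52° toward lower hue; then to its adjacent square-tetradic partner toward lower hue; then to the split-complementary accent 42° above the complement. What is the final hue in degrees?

split-comp 43° ↓ +137°: 350 + 137 = 487 → 487 − 360 = 127°
split-comp 30° ↑ +210°: 127 + 210 = 337°
analog 52° ↓ −52°: 337 − 52 = 285°
square ↓ −90°: 285 − 90 = 195°
split-comp 42° ↑ +222°: 195 + 222 = 417 → 417 − 360 = 57°

57°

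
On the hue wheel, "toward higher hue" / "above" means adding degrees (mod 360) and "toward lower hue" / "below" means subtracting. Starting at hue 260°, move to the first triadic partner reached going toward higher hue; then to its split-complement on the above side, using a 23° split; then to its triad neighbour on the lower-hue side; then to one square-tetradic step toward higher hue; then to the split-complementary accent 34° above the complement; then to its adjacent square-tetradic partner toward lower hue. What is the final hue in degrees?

317°

triadic ↑ +120°: 260 + 120 = 380 → 380 − 360 = 20°
split-comp 23° ↑ +203°: 20 + 203 = 223°
triadic ↓ −120°: 223 − 120 = 103°
square ↑ +90°: 103 + 90 = 193°
split-comp 34° ↑ +214°: 193 + 214 = 407 → 407 − 360 = 47°
square ↓ −90°: 47 − 90 = -43 → -43 + 360 = 317°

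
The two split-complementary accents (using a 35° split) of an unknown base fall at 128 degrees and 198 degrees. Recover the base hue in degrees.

343°

The accents sit 35° either side of the complement, so the complement is their short-arc midpoint on the wheel.
Short-arc midpoint of 128° and 198°: 163°.
Base is 180° from the complement: 163 − 180 = -17 → -17 + 360 = 343°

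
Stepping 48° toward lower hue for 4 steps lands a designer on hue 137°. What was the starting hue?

4 steps of 48° (toward lower hue) give a net shift of −192°.
Start = end − shift: 137 + 192 = 329°

329°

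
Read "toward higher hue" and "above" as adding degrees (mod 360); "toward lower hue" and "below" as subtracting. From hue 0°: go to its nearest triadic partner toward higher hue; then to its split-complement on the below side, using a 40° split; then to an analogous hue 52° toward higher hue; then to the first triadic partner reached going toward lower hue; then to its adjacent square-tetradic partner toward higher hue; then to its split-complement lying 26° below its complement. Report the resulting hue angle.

76°

0 + 120 = 120°   (triadic ↑)
120 + 140 = 260°   (split-comp 40° ↓)
260 + 52 = 312°   (analog 52° ↑)
312 − 120 = 192°   (triadic ↓)
192 + 90 = 282°   (square ↑)
282 + 154 = 436 → 436 − 360 = 76°   (split-comp 26° ↓)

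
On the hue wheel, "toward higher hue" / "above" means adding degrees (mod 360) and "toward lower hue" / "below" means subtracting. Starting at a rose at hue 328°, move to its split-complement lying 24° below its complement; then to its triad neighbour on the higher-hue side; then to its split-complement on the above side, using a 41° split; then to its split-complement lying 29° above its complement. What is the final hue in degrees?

314°

+156° (split-comp 24° ↓): 328 + 156 = 484 → 484 − 360 = 124°
+120° (triadic ↑): 124 + 120 = 244°
+221° (split-comp 41° ↑): 244 + 221 = 465 → 465 − 360 = 105°
+209° (split-comp 29° ↑): 105 + 209 = 314°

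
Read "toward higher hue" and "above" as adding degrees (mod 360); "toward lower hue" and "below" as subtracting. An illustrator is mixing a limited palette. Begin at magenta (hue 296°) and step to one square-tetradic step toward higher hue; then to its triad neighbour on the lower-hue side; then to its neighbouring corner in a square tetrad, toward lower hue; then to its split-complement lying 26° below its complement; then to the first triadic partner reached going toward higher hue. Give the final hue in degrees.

square ↑ +90°: 296 + 90 = 386 → 386 − 360 = 26°
triadic ↓ −120°: 26 − 120 = -94 → -94 + 360 = 266°
square ↓ −90°: 266 − 90 = 176°
split-comp 26° ↓ +154°: 176 + 154 = 330°
triadic ↑ +120°: 330 + 120 = 450 → 450 − 360 = 90°

90°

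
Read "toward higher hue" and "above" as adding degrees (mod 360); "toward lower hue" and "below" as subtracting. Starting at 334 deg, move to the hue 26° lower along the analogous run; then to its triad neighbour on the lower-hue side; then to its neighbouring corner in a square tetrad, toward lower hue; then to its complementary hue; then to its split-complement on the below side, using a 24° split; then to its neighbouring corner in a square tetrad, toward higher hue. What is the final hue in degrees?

334 − 26 = 308°   (analog 26° ↓)
308 − 120 = 188°   (triadic ↓)
188 − 90 = 98°   (square ↓)
98 + 180 = 278°   (complement)
278 + 156 = 434 → 434 − 360 = 74°   (split-comp 24° ↓)
74 + 90 = 164°   (square ↑)

164°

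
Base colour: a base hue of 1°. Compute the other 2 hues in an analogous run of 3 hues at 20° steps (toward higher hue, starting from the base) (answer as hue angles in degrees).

21° and 41°

Analogous hues sit every 20° along the wheel.
1 + 20 = 21°
1 + 40 = 41°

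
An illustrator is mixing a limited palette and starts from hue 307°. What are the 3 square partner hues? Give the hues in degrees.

37°, 127°, 217°

307 + 90 = 397 → 397 − 360 = 37°
307 + 180 = 487 → 487 − 360 = 127°
307 + 270 = 577 → 577 − 360 = 217°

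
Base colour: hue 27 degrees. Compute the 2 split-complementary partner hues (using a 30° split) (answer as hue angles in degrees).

177° and 237°

Split-complementary hues sit 30° either side of the complement.
Complement of 27 degrees: 27 + 180 = 207°
207 − 30 = 177°
207 + 30 = 237°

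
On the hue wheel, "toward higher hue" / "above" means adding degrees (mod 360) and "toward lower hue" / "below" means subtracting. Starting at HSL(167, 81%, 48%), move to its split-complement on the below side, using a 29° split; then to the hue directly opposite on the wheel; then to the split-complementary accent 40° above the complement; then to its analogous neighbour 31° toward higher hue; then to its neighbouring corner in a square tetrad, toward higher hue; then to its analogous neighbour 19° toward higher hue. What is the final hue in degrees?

+151° (split-comp 29° ↓): 167 + 151 = 318°
+180° (complement): 318 + 180 = 498 → 498 − 360 = 138°
+220° (split-comp 40° ↑): 138 + 220 = 358°
+31° (analog 31° ↑): 358 + 31 = 389 → 389 − 360 = 29°
+90° (square ↑): 29 + 90 = 119°
+19° (analog 19° ↑): 119 + 19 = 138°

138°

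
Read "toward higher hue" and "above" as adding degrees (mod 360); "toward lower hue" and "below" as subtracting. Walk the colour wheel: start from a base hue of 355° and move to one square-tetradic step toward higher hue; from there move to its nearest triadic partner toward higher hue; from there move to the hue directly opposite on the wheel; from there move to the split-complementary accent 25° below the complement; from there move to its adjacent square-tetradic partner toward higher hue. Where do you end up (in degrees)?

270°

square ↑ +90°: 355 + 90 = 445 → 445 − 360 = 85°
triadic ↑ +120°: 85 + 120 = 205°
complement +180°: 205 + 180 = 385 → 385 − 360 = 25°
split-comp 25° ↓ +155°: 25 + 155 = 180°
square ↑ +90°: 180 + 90 = 270°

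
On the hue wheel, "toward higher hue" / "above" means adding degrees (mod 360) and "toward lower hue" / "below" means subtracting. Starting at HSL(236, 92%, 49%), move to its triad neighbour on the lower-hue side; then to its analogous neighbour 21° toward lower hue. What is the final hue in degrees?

236 − 120 = 116°   (triadic ↓)
116 − 21 = 95°   (analog 21° ↓)

95°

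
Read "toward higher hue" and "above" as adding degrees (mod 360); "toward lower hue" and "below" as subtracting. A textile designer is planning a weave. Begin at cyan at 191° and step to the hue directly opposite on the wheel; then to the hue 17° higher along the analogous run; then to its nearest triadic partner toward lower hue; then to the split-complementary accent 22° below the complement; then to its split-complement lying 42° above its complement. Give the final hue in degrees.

191 + 180 = 371 → 371 − 360 = 11°   (complement)
11 + 17 = 28°   (analog 17° ↑)
28 − 120 = -92 → -92 + 360 = 268°   (triadic ↓)
268 + 158 = 426 → 426 − 360 = 66°   (split-comp 22° ↓)
66 + 222 = 288°   (split-comp 42° ↑)

288°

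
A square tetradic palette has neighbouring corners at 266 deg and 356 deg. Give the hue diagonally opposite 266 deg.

86°

A square tetradic scheme places four hues 90° apart; opposite corners are 180° apart.
266 + 180 = 446 → 446 − 360 = 86°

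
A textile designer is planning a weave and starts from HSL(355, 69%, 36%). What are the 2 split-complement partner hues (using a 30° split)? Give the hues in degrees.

Split-complementary hues sit 30° either side of the complement.
Complement of 355°: 355 + 180 = 535 → 535 − 360 = 175°
175 − 30 = 145°
175 + 30 = 205°

145° and 205°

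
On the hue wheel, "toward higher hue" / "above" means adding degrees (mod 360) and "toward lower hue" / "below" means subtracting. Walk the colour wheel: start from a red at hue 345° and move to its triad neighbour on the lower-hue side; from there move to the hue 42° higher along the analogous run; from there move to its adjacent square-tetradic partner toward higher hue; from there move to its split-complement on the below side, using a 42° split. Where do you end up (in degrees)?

−120° (triadic ↓): 345 − 120 = 225°
+42° (analog 42° ↑): 225 + 42 = 267°
+90° (square ↑): 267 + 90 = 357°
+138° (split-comp 42° ↓): 357 + 138 = 495 → 495 − 360 = 135°

135°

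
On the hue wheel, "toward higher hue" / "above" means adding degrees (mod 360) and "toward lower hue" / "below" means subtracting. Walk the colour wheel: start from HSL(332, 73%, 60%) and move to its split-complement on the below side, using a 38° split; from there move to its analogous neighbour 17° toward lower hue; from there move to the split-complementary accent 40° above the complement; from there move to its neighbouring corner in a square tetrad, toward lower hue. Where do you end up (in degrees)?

227°

332 + 142 = 474 → 474 − 360 = 114°   (split-comp 38° ↓)
114 − 17 = 97°   (analog 17° ↓)
97 + 220 = 317°   (split-comp 40° ↑)
317 − 90 = 227°   (square ↓)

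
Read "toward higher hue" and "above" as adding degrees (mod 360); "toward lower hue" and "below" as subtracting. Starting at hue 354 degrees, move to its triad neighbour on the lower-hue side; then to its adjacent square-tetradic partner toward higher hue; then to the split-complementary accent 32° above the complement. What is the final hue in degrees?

176°

354 − 120 = 234°   (triadic ↓)
234 + 90 = 324°   (square ↑)
324 + 212 = 536 → 536 − 360 = 176°   (split-comp 32° ↑)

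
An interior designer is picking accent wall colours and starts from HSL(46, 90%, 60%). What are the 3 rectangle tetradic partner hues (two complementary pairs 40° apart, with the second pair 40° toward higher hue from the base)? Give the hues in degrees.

A rectangular tetradic uses two complementary pairs 40° apart: offsets 0°, 40°, 180°, 220°.
46 + 40 = 86°
46 + 180 = 226°
46 + 220 = 266°

86°, 226°, 266°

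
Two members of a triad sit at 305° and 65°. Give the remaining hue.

185°

A triad spaces three hues 120° apart.
The full set is {65°, 185°, 305°}.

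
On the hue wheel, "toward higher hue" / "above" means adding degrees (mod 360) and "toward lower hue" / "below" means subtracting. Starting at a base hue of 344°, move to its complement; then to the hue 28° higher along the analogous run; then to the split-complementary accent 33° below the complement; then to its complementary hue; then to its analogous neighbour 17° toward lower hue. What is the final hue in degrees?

142°

344 + 180 = 524 → 524 − 360 = 164°   (complement)
164 + 28 = 192°   (analog 28° ↑)
192 + 147 = 339°   (split-comp 33° ↓)
339 + 180 = 519 → 519 − 360 = 159°   (complement)
159 − 17 = 142°   (analog 17° ↓)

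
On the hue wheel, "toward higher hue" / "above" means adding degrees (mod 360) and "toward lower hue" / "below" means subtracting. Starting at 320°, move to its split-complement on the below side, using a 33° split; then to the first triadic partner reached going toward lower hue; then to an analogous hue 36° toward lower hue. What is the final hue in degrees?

311°

+147° (split-comp 33° ↓): 320 + 147 = 467 → 467 − 360 = 107°
−120° (triadic ↓): 107 − 120 = -13 → -13 + 360 = 347°
−36° (analog 36° ↓): 347 − 36 = 311°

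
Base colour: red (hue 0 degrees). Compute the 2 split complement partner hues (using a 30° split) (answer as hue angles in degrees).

Complement of 0 degrees: 0 + 180 = 180°
180 − 30 = 150°
180 + 30 = 210°

150° and 210°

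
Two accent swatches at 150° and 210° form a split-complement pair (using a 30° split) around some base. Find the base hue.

The accents sit 30° either side of the complement, so the complement is their short-arc midpoint on the wheel.
Short-arc midpoint of 150° and 210°: 180°.
Base is 180° from the complement: 180 − 180 = 0°

0°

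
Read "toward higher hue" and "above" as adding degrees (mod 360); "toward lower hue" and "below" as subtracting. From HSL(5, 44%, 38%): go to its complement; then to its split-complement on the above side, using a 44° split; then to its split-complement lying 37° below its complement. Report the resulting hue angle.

192°

+180° (complement): 5 + 180 = 185°
+224° (split-comp 44° ↑): 185 + 224 = 409 → 409 − 360 = 49°
+143° (split-comp 37° ↓): 49 + 143 = 192°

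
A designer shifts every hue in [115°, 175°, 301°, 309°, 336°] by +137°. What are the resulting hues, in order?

115 + 137 = 252°
175 + 137 = 312°
301 + 137 = 438 → 438 − 360 = 78°
309 + 137 = 446 → 446 − 360 = 86°
336 + 137 = 473 → 473 − 360 = 113°

252°, 312°, 78°, 86°, 113°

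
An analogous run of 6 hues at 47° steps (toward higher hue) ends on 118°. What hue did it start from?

243°

5 steps of 47° (toward higher hue) give a net shift of +235°.
Start = end − shift: 118 − 235 = -117 → -117 + 360 = 243°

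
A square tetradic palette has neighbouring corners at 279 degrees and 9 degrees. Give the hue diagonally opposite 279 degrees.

A square tetradic scheme places four hues 90° apart; opposite corners are 180° apart.
279 + 180 = 459 → 459 − 360 = 99°

99°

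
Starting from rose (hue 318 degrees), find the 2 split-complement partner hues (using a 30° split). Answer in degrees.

Split-complementary hues sit 30° either side of the complement.
Complement of 318 degrees: 318 + 180 = 498 → 498 − 360 = 138°
138 − 30 = 108°
138 + 30 = 168°

108° and 168°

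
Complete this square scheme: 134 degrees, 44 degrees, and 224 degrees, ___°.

314°

A square tetradic scheme places four hues every 90°.
The full set through 44° is {44°, 134°, 224°, 314°}.
Given {44°, 134°, 224°}, the missing hue is 314°.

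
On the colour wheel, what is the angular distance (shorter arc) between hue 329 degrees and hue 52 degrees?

|329 − 52| = 277.
The shorter arc is 360 − 277 = 83°.

83°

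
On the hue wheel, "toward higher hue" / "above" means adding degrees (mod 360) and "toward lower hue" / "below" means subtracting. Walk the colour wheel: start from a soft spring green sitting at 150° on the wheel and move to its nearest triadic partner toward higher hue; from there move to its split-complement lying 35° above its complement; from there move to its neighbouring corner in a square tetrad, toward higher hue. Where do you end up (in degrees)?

+120° (triadic ↑): 150 + 120 = 270°
+215° (split-comp 35° ↑): 270 + 215 = 485 → 485 − 360 = 125°
+90° (square ↑): 125 + 90 = 215°

215°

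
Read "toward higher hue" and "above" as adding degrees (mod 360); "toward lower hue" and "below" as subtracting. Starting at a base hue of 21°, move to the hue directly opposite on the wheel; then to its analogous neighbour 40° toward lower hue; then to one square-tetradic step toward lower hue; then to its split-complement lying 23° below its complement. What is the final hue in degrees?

228°

21 + 180 = 201°   (complement)
201 − 40 = 161°   (analog 40° ↓)
161 − 90 = 71°   (square ↓)
71 + 157 = 228°   (split-comp 23° ↓)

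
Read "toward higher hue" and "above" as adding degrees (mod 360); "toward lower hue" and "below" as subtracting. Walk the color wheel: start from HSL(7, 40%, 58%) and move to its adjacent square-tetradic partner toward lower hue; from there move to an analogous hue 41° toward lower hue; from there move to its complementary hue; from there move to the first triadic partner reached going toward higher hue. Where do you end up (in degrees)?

7 − 90 = -83 → -83 + 360 = 277°   (square ↓)
277 − 41 = 236°   (analog 41° ↓)
236 + 180 = 416 → 416 − 360 = 56°   (complement)
56 + 120 = 176°   (triadic ↑)

176°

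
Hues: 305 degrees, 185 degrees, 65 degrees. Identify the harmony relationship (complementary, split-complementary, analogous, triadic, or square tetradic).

triadic

Sort the hues: 65°, 185°, 305°.
Successive gaps around the wheel: 120°, 120°, 120°.
Three hues equally spaced 120° apart form a triad.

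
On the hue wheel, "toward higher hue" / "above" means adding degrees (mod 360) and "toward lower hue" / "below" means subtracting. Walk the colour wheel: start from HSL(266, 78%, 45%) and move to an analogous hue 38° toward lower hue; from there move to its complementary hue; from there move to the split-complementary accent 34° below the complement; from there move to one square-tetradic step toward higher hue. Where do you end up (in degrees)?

−38° (analog 38° ↓): 266 − 38 = 228°
+180° (complement): 228 + 180 = 408 → 408 − 360 = 48°
+146° (split-comp 34° ↓): 48 + 146 = 194°
+90° (square ↑): 194 + 90 = 284°

284°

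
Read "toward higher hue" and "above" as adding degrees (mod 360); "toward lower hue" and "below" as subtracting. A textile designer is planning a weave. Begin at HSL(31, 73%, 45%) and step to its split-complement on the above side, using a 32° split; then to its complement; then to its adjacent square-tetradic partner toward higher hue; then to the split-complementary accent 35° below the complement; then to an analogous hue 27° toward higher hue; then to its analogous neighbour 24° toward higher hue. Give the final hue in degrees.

31 + 212 = 243°   (split-comp 32° ↑)
243 + 180 = 423 → 423 − 360 = 63°   (complement)
63 + 90 = 153°   (square ↑)
153 + 145 = 298°   (split-comp 35° ↓)
298 + 27 = 325°   (analog 27° ↑)
325 + 24 = 349°   (analog 24° ↑)

349°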